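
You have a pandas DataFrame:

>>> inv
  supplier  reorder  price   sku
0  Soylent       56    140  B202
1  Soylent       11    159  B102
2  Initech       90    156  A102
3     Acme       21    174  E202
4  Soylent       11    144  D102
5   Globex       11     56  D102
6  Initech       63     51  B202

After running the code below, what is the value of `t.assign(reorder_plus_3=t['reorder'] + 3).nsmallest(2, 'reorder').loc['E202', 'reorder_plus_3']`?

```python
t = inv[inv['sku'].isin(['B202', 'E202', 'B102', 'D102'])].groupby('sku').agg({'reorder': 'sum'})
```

filter rows where sku in ['B202', 'E202', 'B102', 'D102']:
  supplier  reorder  price   sku
0  Soylent       56    140  B202
1  Soylent       11    159  B102
3     Acme       21    174  E202
4  Soylent       11    144  D102
5   Globex       11     56  D102
6  Initech       63     51  B202
group by sku, sum of reorder:
      reorder
sku          
B102       11
B202      119
D102       22
E202       21
add column reorder_plus_3 = t['reorder'] + 3:
      reorder  reorder_plus_3
sku                          
B102       11              14
B202      119             122
D102       22              25
E202       21              24
take 2 rows with smallest reorder:
      reorder  reorder_plus_3
sku                          
B102       11              14
E202       21              24
Reading off the value at row 'E202', column 'reorder_plus_3', we get 24.

24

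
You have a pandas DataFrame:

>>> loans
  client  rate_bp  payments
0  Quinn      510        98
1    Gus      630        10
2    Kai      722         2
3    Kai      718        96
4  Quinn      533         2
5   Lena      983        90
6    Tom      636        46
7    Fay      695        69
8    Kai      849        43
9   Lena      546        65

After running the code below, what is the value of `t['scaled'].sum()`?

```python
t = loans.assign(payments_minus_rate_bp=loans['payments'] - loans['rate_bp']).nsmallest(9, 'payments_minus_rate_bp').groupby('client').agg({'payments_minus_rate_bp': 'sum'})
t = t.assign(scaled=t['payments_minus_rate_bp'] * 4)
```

add column payments_minus_rate_bp = loans['payments'] - loans['rate_bp']:
  client  rate_bp  payments  payments_minus_rate_bp
0  Quinn      510        98                    -412
1    Gus      630        10                    -620
2    Kai      722         2                    -720
3    Kai      718        96                    -622
4  Quinn      533         2                    -531
5   Lena      983        90                    -893
6    Tom      636        46                    -590
7    Fay      695        69                    -626
8    Kai      849        43                    -806
9   Lena      546        65                    -481
take 9 rows with smallest payments_minus_rate_bp:
  client  rate_bp  payments  payments_minus_rate_bp
5   Lena      983        90                    -893
8    Kai      849        43                    -806
2    Kai      722         2                    -720
7    Fay      695        69                    -626
3    Kai      718        96                    -622
1    Gus      630        10                    -620
6    Tom      636        46                    -590
4  Quinn      533         2                    -531
9   Lena      546        65                    -481
group by client, sum of payments_minus_rate_bp:
        payments_minus_rate_bp
client                        
Fay                       -626
Gus                       -620
Kai                      -2148
Lena                     -1374
Quinn                     -531
Tom                       -590
add column scaled = t['payments_minus_rate_bp'] * 4:
        payments_minus_rate_bp  scaled
client                                
Fay                       -626   -2504
Gus                       -620   -2480
Kai                      -2148   -8592
Lena                     -1374   -5496
Quinn                     -531   -2124
Tom                       -590   -2360
Finally, sum of column 'scaled' = -23556.

-23556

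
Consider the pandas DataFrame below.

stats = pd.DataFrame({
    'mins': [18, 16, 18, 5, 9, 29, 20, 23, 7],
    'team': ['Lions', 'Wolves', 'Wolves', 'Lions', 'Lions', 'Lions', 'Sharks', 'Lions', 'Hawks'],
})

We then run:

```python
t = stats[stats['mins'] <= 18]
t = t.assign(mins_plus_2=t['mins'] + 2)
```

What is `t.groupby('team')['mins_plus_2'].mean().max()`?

filter rows where mins <= 18:
   mins    team
0    18   Lions
1    16  Wolves
2    18  Wolves
3     5   Lions
4     9   Lions
8     7   Hawks
add column mins_plus_2 = t['mins'] + 2:
   mins    team  mins_plus_2
0    18   Lions           20
1    16  Wolves           18
2    18  Wolves           20
3     5   Lions            7
4     9   Lions           11
8     7   Hawks            9
group by team, mean of mins_plus_2:
team
Hawks      9.000000
Lions     12.666667
Wolves    19.000000
Name: mins_plus_2, dtype: float64
Then the max of the resulting series: 19.0

19.0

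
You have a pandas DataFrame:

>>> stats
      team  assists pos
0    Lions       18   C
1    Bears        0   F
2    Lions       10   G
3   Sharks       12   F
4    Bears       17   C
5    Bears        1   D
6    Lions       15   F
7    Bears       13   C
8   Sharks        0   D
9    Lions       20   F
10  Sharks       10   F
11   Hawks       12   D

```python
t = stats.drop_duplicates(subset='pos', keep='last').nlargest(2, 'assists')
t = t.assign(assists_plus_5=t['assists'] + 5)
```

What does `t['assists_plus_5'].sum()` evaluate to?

drop duplicate pos (keep=last):
      team  assists pos
2    Lions       10   G
7    Bears       13   C
10  Sharks       10   F
11   Hawks       12   D
take 2 rows with largest assists:
     team  assists pos
7   Bears       13   C
11  Hawks       12   D
add column assists_plus_5 = t['assists'] + 5:
     team  assists pos  assists_plus_5
7   Bears       13   C              18
11  Hawks       12   D              17

35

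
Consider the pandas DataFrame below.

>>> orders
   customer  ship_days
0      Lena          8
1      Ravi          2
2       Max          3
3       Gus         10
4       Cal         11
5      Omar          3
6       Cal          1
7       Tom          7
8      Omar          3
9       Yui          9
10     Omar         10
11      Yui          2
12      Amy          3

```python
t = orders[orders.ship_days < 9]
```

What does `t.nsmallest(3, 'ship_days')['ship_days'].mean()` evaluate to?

filter rows where ship_days < 9:
   customer  ship_days
0      Lena          8
1      Ravi          2
2       Max          3
5      Omar          3
6       Cal          1
7       Tom          7
8      Omar          3
11      Yui          2
12      Amy          3
take 3 rows with smallest ship_days:
   customer  ship_days
6       Cal          1
1      Ravi          2
11      Yui          2
Finally, mean of column 'ship_days' = 1.66666666667.

1.66666666667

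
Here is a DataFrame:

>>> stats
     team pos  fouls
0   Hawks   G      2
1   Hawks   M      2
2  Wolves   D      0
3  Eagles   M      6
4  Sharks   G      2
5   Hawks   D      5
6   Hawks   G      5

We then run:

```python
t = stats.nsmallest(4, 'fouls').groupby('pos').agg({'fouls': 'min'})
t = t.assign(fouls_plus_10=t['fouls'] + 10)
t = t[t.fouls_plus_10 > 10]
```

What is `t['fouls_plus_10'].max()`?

take 4 rows with smallest fouls:
     team pos  fouls
2  Wolves   D      0
0   Hawks   G      2
1   Hawks   M      2
4  Sharks   G      2
group by pos, min of fouls:
     fouls
pos       
D        0
G        2
M        2
add column fouls_plus_10 = t['fouls'] + 10:
     fouls  fouls_plus_10
pos                      
D        0             10
G        2             12
M        2             12
filter rows where fouls_plus_10 > 10:
     fouls  fouls_plus_10
pos                      
G        2             12
M        2             12

12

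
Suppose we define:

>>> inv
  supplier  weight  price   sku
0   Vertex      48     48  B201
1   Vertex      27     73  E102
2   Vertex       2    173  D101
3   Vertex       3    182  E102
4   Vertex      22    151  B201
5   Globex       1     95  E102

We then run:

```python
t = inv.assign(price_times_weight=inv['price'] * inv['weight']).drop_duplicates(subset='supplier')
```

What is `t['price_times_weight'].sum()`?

2399

add column price_times_weight = inv['price'] * inv['weight']:
  supplier  weight  price   sku  price_times_weight
0   Vertex      48     48  B201                2304
1   Vertex      27     73  E102                1971
2   Vertex       2    173  D101                 346
3   Vertex       3    182  E102                 546
4   Vertex      22    151  B201                3322
5   Globex       1     95  E102                  95
drop duplicate supplier (keep=first):
  supplier  weight  price   sku  price_times_weight
0   Vertex      48     48  B201                2304
5   Globex       1     95  E102                  95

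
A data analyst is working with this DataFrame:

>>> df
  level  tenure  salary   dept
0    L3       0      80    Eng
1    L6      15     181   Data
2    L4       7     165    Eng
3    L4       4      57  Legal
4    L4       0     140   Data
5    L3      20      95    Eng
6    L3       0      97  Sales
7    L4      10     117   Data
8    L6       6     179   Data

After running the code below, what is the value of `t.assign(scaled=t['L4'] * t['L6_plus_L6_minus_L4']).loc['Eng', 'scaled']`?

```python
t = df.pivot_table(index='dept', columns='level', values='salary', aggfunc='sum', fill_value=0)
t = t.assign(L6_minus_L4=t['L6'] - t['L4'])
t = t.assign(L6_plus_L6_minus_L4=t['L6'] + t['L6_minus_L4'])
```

-27225

pivot: rows=dept, cols=level, sum(salary):
level   L3   L4   L6
dept                
Data     0  257  360
Eng    175  165    0
Legal    0   57    0
Sales   97    0    0
add column L6_minus_L4 = t['L6'] - t['L4']:
level   L3   L4   L6  L6_minus_L4
dept                             
Data     0  257  360          103
Eng    175  165    0         -165
Legal    0   57    0          -57
Sales   97    0    0            0
add column L6_plus_L6_minus_L4 = t['L6'] + t['L6_minus_L4']:
level   L3   L4   L6  L6_minus_L4  L6_plus_L6_minus_L4
dept                                                  
Data     0  257  360          103                  463
Eng    175  165    0         -165                 -165
Legal    0   57    0          -57                  -57
Sales   97    0    0            0                    0
add column scaled = t['L4'] * t['L6_plus_L6_minus_L4']:
level   L3   L4   L6  L6_minus_L4  L6_plus_L6_minus_L4  scaled
dept                                                          
Data     0  257  360          103                  463  118991
Eng    175  165    0         -165                 -165  -27225
Legal    0   57    0          -57                  -57   -3249
Sales   97    0    0            0                    0       0
value at row 'Eng', column 'scaled' → -27225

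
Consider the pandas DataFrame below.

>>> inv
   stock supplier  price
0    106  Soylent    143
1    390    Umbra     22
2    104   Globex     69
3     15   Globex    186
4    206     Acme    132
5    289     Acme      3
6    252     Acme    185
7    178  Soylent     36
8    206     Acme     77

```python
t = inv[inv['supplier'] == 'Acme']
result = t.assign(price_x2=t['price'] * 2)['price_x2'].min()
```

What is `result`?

filter rows where supplier == 'Acme':
   stock supplier  price
4    206     Acme    132
5    289     Acme      3
6    252     Acme    185
8    206     Acme     77
add column price_x2 = t['price'] * 2:
   stock supplier  price  price_x2
4    206     Acme    132       264
5    289     Acme      3         6
6    252     Acme    185       370
8    206     Acme     77       154

6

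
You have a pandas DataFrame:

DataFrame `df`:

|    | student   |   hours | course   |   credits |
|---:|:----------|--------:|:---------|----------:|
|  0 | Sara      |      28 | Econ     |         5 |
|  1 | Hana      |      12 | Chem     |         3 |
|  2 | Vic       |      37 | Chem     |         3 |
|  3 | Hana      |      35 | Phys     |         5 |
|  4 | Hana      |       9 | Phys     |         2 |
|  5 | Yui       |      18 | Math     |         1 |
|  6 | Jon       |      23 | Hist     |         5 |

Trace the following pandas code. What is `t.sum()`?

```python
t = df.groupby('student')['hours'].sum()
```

group by student, sum of hours:
student
Hana    56
Jon     23
Sara    28
Vic     37
Yui     18
Name: hours, dtype: int64
Reading off the sum of the resulting series, we get 162.

162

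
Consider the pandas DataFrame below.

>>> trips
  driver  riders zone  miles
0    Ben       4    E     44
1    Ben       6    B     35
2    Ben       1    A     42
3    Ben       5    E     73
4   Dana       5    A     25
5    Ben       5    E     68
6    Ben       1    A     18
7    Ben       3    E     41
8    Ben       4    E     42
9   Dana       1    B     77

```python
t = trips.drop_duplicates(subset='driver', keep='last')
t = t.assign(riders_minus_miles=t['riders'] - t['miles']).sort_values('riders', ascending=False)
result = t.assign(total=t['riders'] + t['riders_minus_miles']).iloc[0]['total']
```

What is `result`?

-34

drop duplicate driver (keep=last):
  driver  riders zone  miles
8    Ben       4    E     42
9   Dana       1    B     77
add column riders_minus_miles = t['riders'] - t['miles']:
  driver  riders zone  miles  riders_minus_miles
8    Ben       4    E     42                 -38
9   Dana       1    B     77                 -76
sort by riders descending:
  driver  riders zone  miles  riders_minus_miles
8    Ben       4    E     42                 -38
9   Dana       1    B     77                 -76
add column total = t['riders'] + t['riders_minus_miles']:
  driver  riders zone  miles  riders_minus_miles  total
8    Ben       4    E     42                 -38    -34
9   Dana       1    B     77                 -76    -75
Reading off the value at position 0, column 'total', we get -34.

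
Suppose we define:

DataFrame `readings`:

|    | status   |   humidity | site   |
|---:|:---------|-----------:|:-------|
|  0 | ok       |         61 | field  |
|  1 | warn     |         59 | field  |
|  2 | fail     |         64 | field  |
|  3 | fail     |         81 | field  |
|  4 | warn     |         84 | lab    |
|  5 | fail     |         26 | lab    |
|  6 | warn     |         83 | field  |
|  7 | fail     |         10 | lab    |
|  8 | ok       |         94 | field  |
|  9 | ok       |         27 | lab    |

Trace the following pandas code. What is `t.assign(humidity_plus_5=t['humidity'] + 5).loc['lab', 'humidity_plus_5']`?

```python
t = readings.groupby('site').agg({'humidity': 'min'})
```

group by site, min of humidity:
       humidity
site           
field        59
lab          10
add column humidity_plus_5 = t['humidity'] + 5:
       humidity  humidity_plus_5
site                            
field        59               64
lab          10               15
Then the value at row 'lab', column 'humidity_plus_5': 15

15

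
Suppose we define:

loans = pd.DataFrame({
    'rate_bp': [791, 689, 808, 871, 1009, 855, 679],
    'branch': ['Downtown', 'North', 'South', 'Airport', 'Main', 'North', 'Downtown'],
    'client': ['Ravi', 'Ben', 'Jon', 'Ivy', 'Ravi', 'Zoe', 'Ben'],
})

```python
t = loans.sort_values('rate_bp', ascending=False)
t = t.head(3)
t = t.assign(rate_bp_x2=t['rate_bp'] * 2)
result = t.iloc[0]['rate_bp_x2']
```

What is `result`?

sort by rate_bp descending:
   rate_bp    branch client
4     1009      Main   Ravi
3      871   Airport    Ivy
5      855     North    Zoe
2      808     South    Jon
0      791  Downtown   Ravi
1      689     North    Ben
6      679  Downtown    Ben
take first 3 rows:
   rate_bp   branch client
4     1009     Main   Ravi
3      871  Airport    Ivy
5      855    North    Zoe
add column rate_bp_x2 = t['rate_bp'] * 2:
   rate_bp   branch client  rate_bp_x2
4     1009     Main   Ravi        2018
3      871  Airport    Ivy        1742
5      855    North    Zoe        1710
Taking the value at position 0, column 'rate_bp_x2' gives 2018.

2018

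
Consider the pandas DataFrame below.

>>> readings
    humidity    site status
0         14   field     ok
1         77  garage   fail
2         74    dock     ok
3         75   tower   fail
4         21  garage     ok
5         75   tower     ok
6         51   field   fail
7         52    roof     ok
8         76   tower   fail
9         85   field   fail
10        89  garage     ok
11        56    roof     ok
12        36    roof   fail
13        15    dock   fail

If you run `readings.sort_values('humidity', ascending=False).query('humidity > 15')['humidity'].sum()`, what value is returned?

767

sort by humidity descending:
    humidity    site status
10        89  garage     ok
9         85   field   fail
1         77  garage   fail
8         76   tower   fail
3         75   tower   fail
5         75   tower     ok
2         74    dock     ok
11        56    roof     ok
7         52    roof     ok
6         51   field   fail
12        36    roof   fail
4         21  garage     ok
13        15    dock   fail
0         14   field     ok
filter rows where humidity > 15:
    humidity    site status
10        89  garage     ok
9         85   field   fail
1         77  garage   fail
8         76   tower   fail
3         75   tower   fail
5         75   tower     ok
2         74    dock     ok
11        56    roof     ok
7         52    roof     ok
6         51   field   fail
12        36    roof   fail
4         21  garage     ok
So sum() = 767.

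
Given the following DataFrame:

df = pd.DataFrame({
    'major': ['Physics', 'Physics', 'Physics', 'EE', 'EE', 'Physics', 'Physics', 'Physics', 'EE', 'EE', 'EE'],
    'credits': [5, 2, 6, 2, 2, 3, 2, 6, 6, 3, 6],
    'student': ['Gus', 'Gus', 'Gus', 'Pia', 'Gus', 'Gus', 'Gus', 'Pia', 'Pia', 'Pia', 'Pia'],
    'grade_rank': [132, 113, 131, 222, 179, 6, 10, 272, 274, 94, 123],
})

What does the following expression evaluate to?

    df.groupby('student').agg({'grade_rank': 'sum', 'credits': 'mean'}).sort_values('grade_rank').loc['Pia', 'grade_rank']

group by student: sum(grade_rank), mean(credits):
         grade_rank   credits
student                      
Gus             571  3.333333
Pia             985  4.600000
sort by grade_rank:
         grade_rank   credits
student                      
Gus             571  3.333333
Pia             985  4.600000

985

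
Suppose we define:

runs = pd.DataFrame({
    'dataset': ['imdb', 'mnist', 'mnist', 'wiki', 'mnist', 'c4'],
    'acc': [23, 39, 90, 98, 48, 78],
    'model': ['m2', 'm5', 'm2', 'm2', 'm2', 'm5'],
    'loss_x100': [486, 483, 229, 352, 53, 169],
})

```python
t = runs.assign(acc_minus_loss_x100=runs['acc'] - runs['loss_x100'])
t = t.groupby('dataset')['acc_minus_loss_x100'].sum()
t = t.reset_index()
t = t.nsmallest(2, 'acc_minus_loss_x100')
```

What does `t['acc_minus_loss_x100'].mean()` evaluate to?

add column acc_minus_loss_x100 = runs['acc'] - runs['loss_x100']:
  dataset  acc model  loss_x100  acc_minus_loss_x100
0    imdb   23    m2        486                 -463
1   mnist   39    m5        483                 -444
2   mnist   90    m2        229                 -139
3    wiki   98    m2        352                 -254
4   mnist   48    m2         53                   -5
5      c4   78    m5        169                  -91
group by dataset, sum of acc_minus_loss_x100:
dataset
c4       -91
imdb    -463
mnist   -588
wiki    -254
Name: acc_minus_loss_x100, dtype: int64
reset_index():
  dataset  acc_minus_loss_x100
0      c4                  -91
1    imdb                 -463
2   mnist                 -588
3    wiki                 -254
take 2 rows with smallest acc_minus_loss_x100:
  dataset  acc_minus_loss_x100
2   mnist                 -588
1    imdb                 -463

-525.5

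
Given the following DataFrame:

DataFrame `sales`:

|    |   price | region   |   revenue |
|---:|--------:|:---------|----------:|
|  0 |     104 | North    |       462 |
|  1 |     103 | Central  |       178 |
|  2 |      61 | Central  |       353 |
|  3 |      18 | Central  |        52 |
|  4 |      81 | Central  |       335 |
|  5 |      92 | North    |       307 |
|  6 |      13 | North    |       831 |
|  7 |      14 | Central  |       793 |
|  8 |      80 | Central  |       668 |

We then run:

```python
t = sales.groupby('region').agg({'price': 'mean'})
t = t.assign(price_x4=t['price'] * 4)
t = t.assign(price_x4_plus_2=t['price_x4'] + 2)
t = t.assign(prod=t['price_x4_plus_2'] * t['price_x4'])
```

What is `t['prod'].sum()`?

group by region, mean of price:
             price
region            
Central  59.500000
North    69.666667
add column price_x4 = t['price'] * 4:
             price    price_x4
region                        
Central  59.500000  238.000000
North    69.666667  278.666667
add column price_x4_plus_2 = t['price_x4'] + 2:
             price    price_x4  price_x4_plus_2
region                                         
Central  59.500000  238.000000       240.000000
North    69.666667  278.666667       280.666667
add column prod = t['price_x4_plus_2'] * t['price_x4']:
             price    price_x4  price_x4_plus_2          prod
region                                                       
Central  59.500000  238.000000       240.000000  57120.000000
North    69.666667  278.666667       280.666667  78212.444444
Then the sum of column 'prod': 135332.444444

135332.444444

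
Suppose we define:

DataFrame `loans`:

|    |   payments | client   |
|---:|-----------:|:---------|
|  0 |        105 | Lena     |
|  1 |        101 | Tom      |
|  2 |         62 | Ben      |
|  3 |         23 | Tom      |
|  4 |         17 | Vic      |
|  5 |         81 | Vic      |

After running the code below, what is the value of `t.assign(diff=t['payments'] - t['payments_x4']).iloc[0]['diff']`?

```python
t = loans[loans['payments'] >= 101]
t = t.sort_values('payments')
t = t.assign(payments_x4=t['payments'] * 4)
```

filter rows where payments >= 101:
   payments client
0       105   Lena
1       101    Tom
sort by payments:
   payments client
1       101    Tom
0       105   Lena
add column payments_x4 = t['payments'] * 4:
   payments client  payments_x4
1       101    Tom          404
0       105   Lena          420
add column diff = t['payments'] - t['payments_x4']:
   payments client  payments_x4  diff
1       101    Tom          404  -303
0       105   Lena          420  -315
Then the value at position 0, column 'diff': -303

-303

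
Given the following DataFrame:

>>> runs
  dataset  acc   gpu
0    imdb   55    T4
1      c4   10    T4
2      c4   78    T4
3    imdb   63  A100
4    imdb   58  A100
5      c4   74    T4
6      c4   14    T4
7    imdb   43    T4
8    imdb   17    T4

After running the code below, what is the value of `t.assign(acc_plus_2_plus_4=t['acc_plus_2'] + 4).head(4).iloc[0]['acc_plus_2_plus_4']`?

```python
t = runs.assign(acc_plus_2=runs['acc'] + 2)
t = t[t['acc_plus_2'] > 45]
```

61

add column acc_plus_2 = runs['acc'] + 2:
  dataset  acc   gpu  acc_plus_2
0    imdb   55    T4          57
1      c4   10    T4          12
2      c4   78    T4          80
3    imdb   63  A100          65
4    imdb   58  A100          60
5      c4   74    T4          76
6      c4   14    T4          16
7    imdb   43    T4          45
8    imdb   17    T4          19
filter rows where acc_plus_2 > 45:
  dataset  acc   gpu  acc_plus_2
0    imdb   55    T4          57
2      c4   78    T4          80
3    imdb   63  A100          65
4    imdb   58  A100          60
5      c4   74    T4          76
add column acc_plus_2_plus_4 = t['acc_plus_2'] + 4:
  dataset  acc   gpu  acc_plus_2  acc_plus_2_plus_4
0    imdb   55    T4          57                 61
2      c4   78    T4          80                 84
3    imdb   63  A100          65                 69
4    imdb   58  A100          60                 64
5      c4   74    T4          76                 80
take first 4 rows:
  dataset  acc   gpu  acc_plus_2  acc_plus_2_plus_4
0    imdb   55    T4          57                 61
2      c4   78    T4          80                 84
3    imdb   63  A100          65                 69
4    imdb   58  A100          60                 64
Finally, value at position 0, column 'acc_plus_2_plus_4' = 61.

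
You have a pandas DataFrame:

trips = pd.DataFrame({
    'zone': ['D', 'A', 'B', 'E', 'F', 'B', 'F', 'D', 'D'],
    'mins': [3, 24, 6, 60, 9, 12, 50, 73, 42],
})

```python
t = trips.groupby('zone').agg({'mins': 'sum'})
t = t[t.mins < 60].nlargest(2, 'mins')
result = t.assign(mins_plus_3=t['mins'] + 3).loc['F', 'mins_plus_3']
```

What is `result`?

group by zone, sum of mins:
      mins
zone      
A       24
B       18
D      118
E       60
F       59
filter rows where mins < 60:
      mins
zone      
A       24
B       18
F       59
take 2 rows with largest mins:
      mins
zone      
F       59
A       24
add column mins_plus_3 = t['mins'] + 3:
      mins  mins_plus_3
zone                   
F       59           62
A       24           27
Hence 62.

62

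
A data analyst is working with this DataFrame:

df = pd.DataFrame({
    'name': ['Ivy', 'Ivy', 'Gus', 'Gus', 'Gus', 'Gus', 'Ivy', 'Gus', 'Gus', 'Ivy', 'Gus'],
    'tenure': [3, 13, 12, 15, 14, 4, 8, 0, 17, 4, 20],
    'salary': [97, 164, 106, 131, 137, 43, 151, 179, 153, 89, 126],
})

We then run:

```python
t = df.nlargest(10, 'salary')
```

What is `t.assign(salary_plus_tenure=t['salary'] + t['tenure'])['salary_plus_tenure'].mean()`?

take 10 rows with largest salary:
   name  tenure  salary
7   Gus       0     179
1   Ivy      13     164
8   Gus      17     153
6   Ivy       8     151
4   Gus      14     137
3   Gus      15     131
10  Gus      20     126
2   Gus      12     106
0   Ivy       3      97
9   Ivy       4      89
add column salary_plus_tenure = t['salary'] + t['tenure']:
   name  tenure  salary  salary_plus_tenure
7   Gus       0     179                 179
1   Ivy      13     164                 177
8   Gus      17     153                 170
6   Ivy       8     151                 159
4   Gus      14     137                 151
3   Gus      15     131                 146
10  Gus      20     126                 146
2   Gus      12     106                 118
0   Ivy       3      97                 100
9   Ivy       4      89                  93
Hence 143.9.

143.9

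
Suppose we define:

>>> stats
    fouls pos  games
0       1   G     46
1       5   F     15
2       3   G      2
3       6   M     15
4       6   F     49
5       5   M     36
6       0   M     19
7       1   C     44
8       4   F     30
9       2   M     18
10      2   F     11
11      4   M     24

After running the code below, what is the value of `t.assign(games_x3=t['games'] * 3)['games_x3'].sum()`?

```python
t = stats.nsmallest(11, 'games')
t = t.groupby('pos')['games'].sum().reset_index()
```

780

take 11 rows with smallest games:
    fouls pos  games
2       3   G      2
10      2   F     11
1       5   F     15
3       6   M     15
9       2   M     18
6       0   M     19
11      4   M     24
8       4   F     30
5       5   M     36
7       1   C     44
0       1   G     46
group by pos, sum of games:
pos
C     44
F     56
G     48
M    112
Name: games, dtype: int64
reset_index():
  pos  games
0   C     44
1   F     56
2   G     48
3   M    112
add column games_x3 = t['games'] * 3:
  pos  games  games_x3
0   C     44       132
1   F     56       168
2   G     48       144
3   M    112       336
sum of column 'games_x3' → 780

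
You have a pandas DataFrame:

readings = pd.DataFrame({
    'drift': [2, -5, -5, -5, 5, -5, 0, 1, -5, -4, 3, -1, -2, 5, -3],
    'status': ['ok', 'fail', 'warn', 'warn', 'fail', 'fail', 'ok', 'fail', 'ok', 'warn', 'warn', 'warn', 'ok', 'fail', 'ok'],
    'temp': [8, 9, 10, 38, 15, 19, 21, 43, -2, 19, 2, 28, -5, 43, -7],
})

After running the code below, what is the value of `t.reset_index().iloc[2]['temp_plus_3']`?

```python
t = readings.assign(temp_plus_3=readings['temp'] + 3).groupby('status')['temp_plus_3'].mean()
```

add column temp_plus_3 = readings['temp'] + 3:
    drift status  temp  temp_plus_3
0       2     ok     8           11
1      -5   fail     9           12
2      -5   warn    10           13
3      -5   warn    38           41
4       5   fail    15           18
5      -5   fail    19           22
6       0     ok    21           24
7       1   fail    43           46
8      -5     ok    -2            1
9      -4   warn    19           22
10      3   warn     2            5
11     -1   warn    28           31
12     -2     ok    -5           -2
13      5   fail    43           46
14     -3     ok    -7           -4
group by status, mean of temp_plus_3:
status
fail    28.8
ok       6.0
warn    22.4
Name: temp_plus_3, dtype: float64
reset_index():
  status  temp_plus_3
0   fail         28.8
1     ok          6.0
2   warn         22.4

22.4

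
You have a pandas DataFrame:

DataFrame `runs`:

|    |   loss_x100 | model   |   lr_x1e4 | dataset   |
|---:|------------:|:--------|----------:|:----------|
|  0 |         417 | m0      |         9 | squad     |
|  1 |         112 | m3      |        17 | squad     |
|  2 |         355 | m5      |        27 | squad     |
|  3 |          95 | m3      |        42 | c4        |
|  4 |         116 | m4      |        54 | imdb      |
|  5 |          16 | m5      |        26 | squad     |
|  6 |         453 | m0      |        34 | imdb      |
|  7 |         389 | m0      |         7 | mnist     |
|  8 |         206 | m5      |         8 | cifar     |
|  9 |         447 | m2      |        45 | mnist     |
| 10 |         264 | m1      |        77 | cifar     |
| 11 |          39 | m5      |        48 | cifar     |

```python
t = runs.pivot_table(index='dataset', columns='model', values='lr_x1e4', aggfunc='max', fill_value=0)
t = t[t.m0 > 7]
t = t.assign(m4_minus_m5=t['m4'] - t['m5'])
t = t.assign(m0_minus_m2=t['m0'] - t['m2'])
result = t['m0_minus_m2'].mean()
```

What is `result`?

pivot: rows=dataset, cols=model, max(lr_x1e4):
model    m0  m1  m2  m3  m4  m5
dataset                        
c4        0   0   0  42   0   0
cifar     0  77   0   0   0  48
imdb     34   0   0   0  54   0
mnist     7   0  45   0   0   0
squad     9   0   0  17   0  27
filter rows where m0 > 7:
model    m0  m1  m2  m3  m4  m5
dataset                        
imdb     34   0   0   0  54   0
squad     9   0   0  17   0  27
add column m4_minus_m5 = t['m4'] - t['m5']:
model    m0  m1  m2  m3  m4  m5  m4_minus_m5
dataset                                     
imdb     34   0   0   0  54   0           54
squad     9   0   0  17   0  27          -27
add column m0_minus_m2 = t['m0'] - t['m2']:
model    m0  m1  m2  m3  m4  m5  m4_minus_m5  m0_minus_m2
dataset                                                  
imdb     34   0   0   0  54   0           54           34
squad     9   0   0  17   0  27          -27            9
Then the mean of column 'm0_minus_m2': 21.5

21.5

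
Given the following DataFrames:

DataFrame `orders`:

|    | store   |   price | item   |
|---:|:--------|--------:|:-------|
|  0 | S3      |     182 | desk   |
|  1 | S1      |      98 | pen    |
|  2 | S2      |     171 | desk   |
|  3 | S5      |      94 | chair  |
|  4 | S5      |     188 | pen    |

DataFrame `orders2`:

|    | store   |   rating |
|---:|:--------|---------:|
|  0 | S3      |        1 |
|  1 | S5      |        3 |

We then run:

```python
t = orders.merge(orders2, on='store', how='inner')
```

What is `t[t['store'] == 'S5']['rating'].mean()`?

3.0

merge on 'store' (how='inner') → 3 rows:
  store  price   item  rating
0    S3    182   desk       1
1    S5     94  chair       3
2    S5    188    pen       3
filter rows where store == 'S5':
  store  price   item  rating
1    S5     94  chair       3
2    S5    188    pen       3
Taking the mean of column 'rating' gives 3.0.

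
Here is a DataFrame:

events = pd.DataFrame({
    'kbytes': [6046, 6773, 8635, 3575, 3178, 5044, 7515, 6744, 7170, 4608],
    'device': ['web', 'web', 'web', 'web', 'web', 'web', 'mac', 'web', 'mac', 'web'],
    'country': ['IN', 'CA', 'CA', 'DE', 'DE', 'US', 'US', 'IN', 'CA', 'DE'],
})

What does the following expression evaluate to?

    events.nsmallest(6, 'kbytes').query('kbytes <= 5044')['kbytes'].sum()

16405

take 6 rows with smallest kbytes:
   kbytes device country
4    3178    web      DE
3    3575    web      DE
9    4608    web      DE
5    5044    web      US
0    6046    web      IN
7    6744    web      IN
filter rows where kbytes <= 5044:
   kbytes device country
4    3178    web      DE
3    3575    web      DE
9    4608    web      DE
5    5044    web      US
Reading off the sum of column 'kbytes', we get 16405.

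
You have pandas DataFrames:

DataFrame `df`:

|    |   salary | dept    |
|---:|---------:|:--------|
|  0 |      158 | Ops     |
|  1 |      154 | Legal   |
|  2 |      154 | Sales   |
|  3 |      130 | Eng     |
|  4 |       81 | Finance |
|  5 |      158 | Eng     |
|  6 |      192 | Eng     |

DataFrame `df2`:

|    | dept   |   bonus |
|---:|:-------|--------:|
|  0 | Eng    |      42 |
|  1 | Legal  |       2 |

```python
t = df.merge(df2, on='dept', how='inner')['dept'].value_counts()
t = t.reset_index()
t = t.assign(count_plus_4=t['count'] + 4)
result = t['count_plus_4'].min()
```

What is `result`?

merge on 'dept' (how='inner') → 4 rows:
   salary   dept  bonus
0     154  Legal      2
1     130    Eng     42
2     158    Eng     42
3     192    Eng     42
value_counts of dept:
dept
Eng      3
Legal    1
Name: count, dtype: int64
reset_index():
    dept  count
0    Eng      3
1  Legal      1
add column count_plus_4 = t['count'] + 4:
    dept  count  count_plus_4
0    Eng      3             7
1  Legal      1             5
Reading off the min of column 'count_plus_4', we get 5.

5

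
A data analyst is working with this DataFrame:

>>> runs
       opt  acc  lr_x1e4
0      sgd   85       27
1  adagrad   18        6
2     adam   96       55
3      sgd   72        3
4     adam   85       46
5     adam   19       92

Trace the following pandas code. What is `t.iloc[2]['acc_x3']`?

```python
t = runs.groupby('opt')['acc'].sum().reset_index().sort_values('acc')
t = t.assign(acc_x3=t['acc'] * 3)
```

600

group by opt, sum of acc:
opt
adagrad     18
adam       200
sgd        157
Name: acc, dtype: int64
reset_index():
       opt  acc
0  adagrad   18
1     adam  200
2      sgd  157
sort by acc:
       opt  acc
0  adagrad   18
2      sgd  157
1     adam  200
add column acc_x3 = t['acc'] * 3:
       opt  acc  acc_x3
0  adagrad   18      54
2      sgd  157     471
1     adam  200     600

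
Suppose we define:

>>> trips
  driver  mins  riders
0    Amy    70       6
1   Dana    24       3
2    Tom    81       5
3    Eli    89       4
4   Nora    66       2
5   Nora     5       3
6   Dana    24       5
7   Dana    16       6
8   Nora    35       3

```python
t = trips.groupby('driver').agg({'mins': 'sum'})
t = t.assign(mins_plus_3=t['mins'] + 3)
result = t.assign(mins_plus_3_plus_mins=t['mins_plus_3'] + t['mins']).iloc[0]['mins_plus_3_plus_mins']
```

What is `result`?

group by driver, sum of mins:
        mins
driver      
Amy       70
Dana      64
Eli       89
Nora     106
Tom       81
add column mins_plus_3 = t['mins'] + 3:
        mins  mins_plus_3
driver                   
Amy       70           73
Dana      64           67
Eli       89           92
Nora     106          109
Tom       81           84
add column mins_plus_3_plus_mins = t['mins_plus_3'] + t['mins']:
        mins  mins_plus_3  mins_plus_3_plus_mins
driver                                          
Amy       70           73                    143
Dana      64           67                    131
Eli       89           92                    181
Nora     106          109                    215
Tom       81           84                    165
Then the value at position 0, column 'mins_plus_3_plus_mins': 143

143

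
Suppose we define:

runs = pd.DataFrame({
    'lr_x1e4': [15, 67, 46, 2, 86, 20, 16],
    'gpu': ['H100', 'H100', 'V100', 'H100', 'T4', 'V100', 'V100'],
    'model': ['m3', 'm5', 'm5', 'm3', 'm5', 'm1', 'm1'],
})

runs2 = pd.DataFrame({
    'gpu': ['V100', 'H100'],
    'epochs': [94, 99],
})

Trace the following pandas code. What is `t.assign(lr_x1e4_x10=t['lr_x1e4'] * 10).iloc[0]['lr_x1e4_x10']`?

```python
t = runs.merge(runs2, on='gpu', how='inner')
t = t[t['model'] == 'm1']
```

200

merge on 'gpu' (how='inner') → 6 rows:
   lr_x1e4   gpu model  epochs
0       15  H100    m3      99
1       67  H100    m5      99
2       46  V100    m5      94
3        2  H100    m3      99
4       20  V100    m1      94
5       16  V100    m1      94
filter rows where model == 'm1':
   lr_x1e4   gpu model  epochs
4       20  V100    m1      94
5       16  V100    m1      94
add column lr_x1e4_x10 = t['lr_x1e4'] * 10:
   lr_x1e4   gpu model  epochs  lr_x1e4_x10
4       20  V100    m1      94          200
5       16  V100    m1      94          160
Reading off the value at position 0, column 'lr_x1e4_x10', we get 200.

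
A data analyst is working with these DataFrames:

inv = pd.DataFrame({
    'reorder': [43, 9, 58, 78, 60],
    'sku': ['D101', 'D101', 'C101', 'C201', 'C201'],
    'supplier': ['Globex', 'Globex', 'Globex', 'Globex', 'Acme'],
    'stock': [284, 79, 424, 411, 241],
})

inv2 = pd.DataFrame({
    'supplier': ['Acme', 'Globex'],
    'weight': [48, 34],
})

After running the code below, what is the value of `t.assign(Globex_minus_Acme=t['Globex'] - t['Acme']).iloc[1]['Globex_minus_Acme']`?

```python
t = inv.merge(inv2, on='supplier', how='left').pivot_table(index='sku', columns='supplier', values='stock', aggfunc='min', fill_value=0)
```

170

merge on 'supplier' (how='left') → 5 rows:
   reorder   sku supplier  stock  weight
0       43  D101   Globex    284      34
1        9  D101   Globex     79      34
2       58  C101   Globex    424      34
3       78  C201   Globex    411      34
4       60  C201     Acme    241      48
pivot: rows=sku, cols=supplier, min(stock):
supplier  Acme  Globex
sku                   
C101         0     424
C201       241     411
D101         0      79
add column Globex_minus_Acme = t['Globex'] - t['Acme']:
supplier  Acme  Globex  Globex_minus_Acme
sku                                      
C101         0     424                424
C201       241     411                170
D101         0      79                 79
Then the value at position 1, column 'Globex_minus_Acme': 170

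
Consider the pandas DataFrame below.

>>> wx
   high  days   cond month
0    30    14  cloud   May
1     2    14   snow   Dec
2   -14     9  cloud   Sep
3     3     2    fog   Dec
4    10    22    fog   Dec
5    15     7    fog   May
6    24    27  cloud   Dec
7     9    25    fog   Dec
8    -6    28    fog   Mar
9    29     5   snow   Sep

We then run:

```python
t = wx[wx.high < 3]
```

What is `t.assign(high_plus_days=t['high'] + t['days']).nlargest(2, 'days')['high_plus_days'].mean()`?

filter rows where high < 3:
   high  days   cond month
1     2    14   snow   Dec
2   -14     9  cloud   Sep
8    -6    28    fog   Mar
add column high_plus_days = t['high'] + t['days']:
   high  days   cond month  high_plus_days
1     2    14   snow   Dec              16
2   -14     9  cloud   Sep              -5
8    -6    28    fog   Mar              22
take 2 rows with largest days:
   high  days  cond month  high_plus_days
8    -6    28   fog   Mar              22
1     2    14  snow   Dec              16
Taking the mean of column 'high_plus_days' gives 19.0.

19.0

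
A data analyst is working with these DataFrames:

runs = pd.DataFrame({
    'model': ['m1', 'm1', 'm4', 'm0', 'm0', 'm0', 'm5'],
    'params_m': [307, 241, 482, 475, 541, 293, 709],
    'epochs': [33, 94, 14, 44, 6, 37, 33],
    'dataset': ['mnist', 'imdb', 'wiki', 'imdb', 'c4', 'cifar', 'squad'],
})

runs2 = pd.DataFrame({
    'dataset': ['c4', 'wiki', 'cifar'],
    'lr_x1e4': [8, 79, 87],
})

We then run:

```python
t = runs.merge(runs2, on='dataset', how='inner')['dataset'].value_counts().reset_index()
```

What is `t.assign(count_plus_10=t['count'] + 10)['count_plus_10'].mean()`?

merge on 'dataset' (how='inner') → 3 rows:
  model  params_m  epochs dataset  lr_x1e4
0    m4       482      14    wiki       79
1    m0       541       6      c4        8
2    m0       293      37   cifar       87
value_counts of dataset:
dataset
wiki     1
c4       1
cifar    1
Name: count, dtype: int64
reset_index():
  dataset  count
0    wiki      1
1      c4      1
2   cifar      1
add column count_plus_10 = t['count'] + 10:
  dataset  count  count_plus_10
0    wiki      1             11
1      c4      1             11
2   cifar      1             11
So mean() = 11.0.

11.0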